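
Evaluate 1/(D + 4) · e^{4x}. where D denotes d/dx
\frac{e^{4 x}}{8}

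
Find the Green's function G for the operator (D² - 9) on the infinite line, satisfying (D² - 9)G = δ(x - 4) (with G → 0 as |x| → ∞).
-\frac{e^{-3|x - 4|}}{6}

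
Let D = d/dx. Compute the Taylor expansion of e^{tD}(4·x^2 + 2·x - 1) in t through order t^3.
4 t^{2} + 2 t \left(4 x + 1\right) + 4 x^{2} + 2 x - 1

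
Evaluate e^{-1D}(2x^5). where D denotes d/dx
2 x^{5} - 10 x^{4} + 20 x^{3} - 20 x^{2} + 10 x - 2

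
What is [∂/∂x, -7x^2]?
- 14 x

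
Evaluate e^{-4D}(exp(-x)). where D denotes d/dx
e^{4 - x}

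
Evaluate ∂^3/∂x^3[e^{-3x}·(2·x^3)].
6 \left(- 9 x^{3} + 27 x^{2} - 18 x + 2\right) e^{- 3 x}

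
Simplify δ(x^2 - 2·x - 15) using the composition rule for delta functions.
\frac{\delta(x + 3) + \delta(x - 5)}{8}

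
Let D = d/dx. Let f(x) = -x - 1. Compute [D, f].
-1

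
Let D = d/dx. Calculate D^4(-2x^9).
- 6048 x^{5}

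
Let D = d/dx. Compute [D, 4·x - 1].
4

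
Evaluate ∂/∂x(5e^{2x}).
10 e^{2 x}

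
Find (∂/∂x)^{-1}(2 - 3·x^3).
- \frac{3 x^{4}}{4} + 2 x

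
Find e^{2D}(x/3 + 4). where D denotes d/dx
\frac{x}{3} + \frac{14}{3}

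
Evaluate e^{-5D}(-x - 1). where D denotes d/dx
4 - x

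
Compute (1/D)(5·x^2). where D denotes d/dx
\frac{5 x^{3}}{3}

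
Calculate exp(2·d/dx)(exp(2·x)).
e^{2 x + 4}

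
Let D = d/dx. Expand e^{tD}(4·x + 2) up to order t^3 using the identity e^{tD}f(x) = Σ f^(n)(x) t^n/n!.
4 t + 4 x + 2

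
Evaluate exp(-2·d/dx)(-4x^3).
- 4 x^{3} + 24 x^{2} - 48 x + 32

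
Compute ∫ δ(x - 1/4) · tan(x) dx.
\tan{\left(\frac{1}{4} \right)}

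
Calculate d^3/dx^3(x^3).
6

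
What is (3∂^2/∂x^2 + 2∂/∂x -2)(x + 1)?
- 2 x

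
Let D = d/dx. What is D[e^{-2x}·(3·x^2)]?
6 x \left(1 - x\right) e^{- 2 x}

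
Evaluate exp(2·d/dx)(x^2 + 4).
x^{2} + 4 x + 8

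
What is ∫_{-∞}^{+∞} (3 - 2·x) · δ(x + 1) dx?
5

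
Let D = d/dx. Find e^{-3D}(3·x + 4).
3 x - 5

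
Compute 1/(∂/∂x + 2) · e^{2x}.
\frac{e^{2 x}}{4}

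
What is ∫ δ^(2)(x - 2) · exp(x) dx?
e^{2}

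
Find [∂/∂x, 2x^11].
22 x^{10}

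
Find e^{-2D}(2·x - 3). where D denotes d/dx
2 x - 7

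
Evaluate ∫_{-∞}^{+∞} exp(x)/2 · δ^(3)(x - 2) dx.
- \frac{e^{2}}{2}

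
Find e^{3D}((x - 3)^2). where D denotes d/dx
x^{2}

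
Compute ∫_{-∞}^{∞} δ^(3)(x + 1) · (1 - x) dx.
0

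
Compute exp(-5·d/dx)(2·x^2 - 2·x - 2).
2 x^{2} - 22 x + 58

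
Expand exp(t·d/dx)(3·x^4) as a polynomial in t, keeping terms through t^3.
3 x \left(4 t^{3} + 6 t^{2} x + 4 t x^{2} + x^{3}\right)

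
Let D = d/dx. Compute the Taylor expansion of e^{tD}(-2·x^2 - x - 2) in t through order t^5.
- 2 t^{2} - t \left(4 x + 1\right) - 2 x^{2} - x - 2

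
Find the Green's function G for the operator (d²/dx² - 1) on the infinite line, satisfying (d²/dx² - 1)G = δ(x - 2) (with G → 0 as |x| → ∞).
-\frac{e^{-|x - 2|}}{2}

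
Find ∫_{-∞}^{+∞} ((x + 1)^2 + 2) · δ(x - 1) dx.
6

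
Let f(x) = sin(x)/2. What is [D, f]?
\frac{\cos{\left(x \right)}}{2}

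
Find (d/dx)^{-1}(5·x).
\frac{5 x^{2}}{2}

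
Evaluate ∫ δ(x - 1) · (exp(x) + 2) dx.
2 + e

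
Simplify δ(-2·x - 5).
\frac{\delta(x + 5/2)}{2}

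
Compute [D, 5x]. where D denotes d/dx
5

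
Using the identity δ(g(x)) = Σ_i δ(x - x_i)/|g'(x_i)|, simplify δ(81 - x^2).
\frac{\delta(x - 9) + \delta(x + 9)}{18}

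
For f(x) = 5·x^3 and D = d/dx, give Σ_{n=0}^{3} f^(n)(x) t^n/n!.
5 t^{3} + 15 t^{2} x + 15 t x^{2} + 5 x^{3}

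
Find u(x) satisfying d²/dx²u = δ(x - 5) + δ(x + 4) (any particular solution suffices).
\frac{|x - 5|}{2} + \frac{|x + 4|}{2}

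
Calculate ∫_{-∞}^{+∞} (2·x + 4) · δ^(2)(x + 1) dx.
0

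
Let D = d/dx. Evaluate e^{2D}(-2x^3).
- 2 x^{3} - 12 x^{2} - 24 x - 16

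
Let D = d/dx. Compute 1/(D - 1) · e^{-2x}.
- \frac{e^{- 2 x}}{3}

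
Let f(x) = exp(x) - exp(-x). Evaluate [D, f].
2 \cosh{\left(x \right)}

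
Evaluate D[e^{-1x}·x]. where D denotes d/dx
\left(1 - x\right) e^{- x}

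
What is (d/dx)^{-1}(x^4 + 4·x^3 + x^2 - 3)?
\frac{x^{5}}{5} + x^{4} + \frac{x^{3}}{3} - 3 x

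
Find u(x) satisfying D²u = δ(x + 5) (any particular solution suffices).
\frac{|x + 5|}{2}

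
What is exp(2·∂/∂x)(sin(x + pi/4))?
\sin{\left(x + \frac{\pi}{4} + 2 \right)}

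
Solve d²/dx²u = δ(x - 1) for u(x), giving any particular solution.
\frac{|x - 1|}{2}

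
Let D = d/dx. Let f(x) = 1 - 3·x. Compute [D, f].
-3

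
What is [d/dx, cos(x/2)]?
- \frac{\sin{\left(\frac{x}{2} \right)}}{2}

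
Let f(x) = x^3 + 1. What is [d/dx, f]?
3 x^{2}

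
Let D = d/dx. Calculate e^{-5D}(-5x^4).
- 5 x^{4} + 100 x^{3} - 750 x^{2} + 2500 x - 3125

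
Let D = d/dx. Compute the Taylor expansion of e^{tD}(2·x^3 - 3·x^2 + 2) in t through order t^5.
2 t^{3} + t^{2} \left(6 x - 3\right) + 6 t x \left(x - 1\right) + 2 x^{3} - 3 x^{2} + 2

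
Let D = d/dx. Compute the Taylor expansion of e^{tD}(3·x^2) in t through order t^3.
3 t^{2} + 6 t x + 3 x^{2}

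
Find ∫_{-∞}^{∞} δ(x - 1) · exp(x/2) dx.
e^{\frac{1}{2}}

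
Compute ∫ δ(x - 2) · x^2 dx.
4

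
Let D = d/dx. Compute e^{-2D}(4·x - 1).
4 x - 9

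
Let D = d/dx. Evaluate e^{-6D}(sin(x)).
\sin{\left(x - 6 \right)}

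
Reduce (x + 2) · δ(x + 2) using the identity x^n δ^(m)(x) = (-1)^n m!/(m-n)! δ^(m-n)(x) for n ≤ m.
0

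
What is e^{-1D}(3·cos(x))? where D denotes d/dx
3 \cos{\left(x - 1 \right)}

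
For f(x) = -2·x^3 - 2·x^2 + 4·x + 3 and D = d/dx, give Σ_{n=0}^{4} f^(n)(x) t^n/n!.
- 2 t^{3} - t^{2} \left(6 x + 2\right) - 2 t \left(3 x^{2} + 2 x - 2\right) - 2 x^{3} - 2 x^{2} + 4 x + 3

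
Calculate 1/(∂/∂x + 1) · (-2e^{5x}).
- \frac{e^{5 x}}{3}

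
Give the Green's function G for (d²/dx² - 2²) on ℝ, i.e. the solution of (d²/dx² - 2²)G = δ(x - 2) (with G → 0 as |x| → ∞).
-\frac{e^{-2|x - 2|}}{4}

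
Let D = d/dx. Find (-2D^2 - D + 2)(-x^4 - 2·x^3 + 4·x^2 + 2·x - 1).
- 2 x^{4} + 38 x^{2} + 20 x - 20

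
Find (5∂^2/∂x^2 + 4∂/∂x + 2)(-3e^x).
- 33 e^{x}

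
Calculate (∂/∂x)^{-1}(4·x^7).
\frac{x^{8}}{2}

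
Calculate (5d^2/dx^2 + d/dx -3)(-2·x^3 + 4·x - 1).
6 x^{3} - 6 x^{2} - 72 x + 7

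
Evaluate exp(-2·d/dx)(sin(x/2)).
\sin{\left(\frac{x}{2} - 1 \right)}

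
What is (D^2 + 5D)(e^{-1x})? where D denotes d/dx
- 4 e^{- x}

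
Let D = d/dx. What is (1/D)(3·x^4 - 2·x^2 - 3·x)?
\frac{3 x^{5}}{5} - \frac{2 x^{3}}{3} - \frac{3 x^{2}}{2}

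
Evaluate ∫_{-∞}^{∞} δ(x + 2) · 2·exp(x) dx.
\frac{2}{e^{2}}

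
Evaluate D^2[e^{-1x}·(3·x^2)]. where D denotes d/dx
3 \left(x^{2} - 4 x + 2\right) e^{- x}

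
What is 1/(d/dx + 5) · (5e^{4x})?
\frac{5 e^{4 x}}{9}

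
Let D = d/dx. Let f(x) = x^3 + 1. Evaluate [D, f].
3 x^{2}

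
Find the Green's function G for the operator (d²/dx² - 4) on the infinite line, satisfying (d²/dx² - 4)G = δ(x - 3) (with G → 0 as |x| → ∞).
-\frac{e^{-2|x - 3|}}{4}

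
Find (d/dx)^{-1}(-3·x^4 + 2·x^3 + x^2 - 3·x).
- \frac{3 x^{5}}{5} + \frac{x^{4}}{2} + \frac{x^{3}}{3} - \frac{3 x^{2}}{2}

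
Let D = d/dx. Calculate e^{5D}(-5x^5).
- 5 x^{5} - 125 x^{4} - 1250 x^{3} - 6250 x^{2} - 15625 x - 15625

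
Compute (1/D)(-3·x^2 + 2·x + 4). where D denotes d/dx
- x^{3} + x^{2} + 4 x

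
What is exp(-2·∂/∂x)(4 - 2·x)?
8 - 2 x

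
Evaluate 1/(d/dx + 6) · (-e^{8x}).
- \frac{e^{8 x}}{14}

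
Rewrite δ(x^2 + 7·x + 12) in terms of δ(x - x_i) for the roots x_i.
\frac{\delta(x + 4) + \delta(x + 3)}{1}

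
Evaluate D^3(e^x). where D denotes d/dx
e^{x}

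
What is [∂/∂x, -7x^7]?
- 49 x^{6}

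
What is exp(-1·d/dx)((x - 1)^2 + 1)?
x^{2} - 4 x + 5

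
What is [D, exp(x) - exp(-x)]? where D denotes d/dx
2 \cosh{\left(x \right)}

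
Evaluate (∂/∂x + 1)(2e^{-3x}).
- 4 e^{- 3 x}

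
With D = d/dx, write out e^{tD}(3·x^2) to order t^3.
3 t^{2} + 6 t x + 3 x^{2}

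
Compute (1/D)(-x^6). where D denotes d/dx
- \frac{x^{7}}{7}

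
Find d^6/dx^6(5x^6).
3600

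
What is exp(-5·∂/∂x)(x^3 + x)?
x^{3} - 15 x^{2} + 76 x - 130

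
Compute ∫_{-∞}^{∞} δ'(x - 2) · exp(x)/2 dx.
- \frac{e^{2}}{2}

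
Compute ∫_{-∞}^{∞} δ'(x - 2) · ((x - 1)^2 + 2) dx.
-2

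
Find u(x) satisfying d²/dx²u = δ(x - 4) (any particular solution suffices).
\frac{|x - 4|}{2}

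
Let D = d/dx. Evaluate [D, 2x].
2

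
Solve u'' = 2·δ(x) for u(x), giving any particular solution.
|x|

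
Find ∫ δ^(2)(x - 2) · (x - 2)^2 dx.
2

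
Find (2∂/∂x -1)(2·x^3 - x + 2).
- 2 x^{3} + 12 x^{2} + x - 4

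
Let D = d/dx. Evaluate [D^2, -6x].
-12D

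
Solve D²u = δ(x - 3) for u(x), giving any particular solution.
\frac{|x - 3|}{2}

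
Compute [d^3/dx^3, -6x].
-18\frac{d^{2}}{dx^{2}}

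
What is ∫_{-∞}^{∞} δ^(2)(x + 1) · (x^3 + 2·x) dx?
-6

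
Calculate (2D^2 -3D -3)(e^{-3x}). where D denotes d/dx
24 e^{- 3 x}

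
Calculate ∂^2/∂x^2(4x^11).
440 x^{9}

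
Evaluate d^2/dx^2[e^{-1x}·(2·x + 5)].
\left(2 x + 1\right) e^{- x}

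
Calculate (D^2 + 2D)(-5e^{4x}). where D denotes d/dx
- 120 e^{4 x}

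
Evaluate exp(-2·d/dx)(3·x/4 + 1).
\frac{3 x}{4} - \frac{1}{2}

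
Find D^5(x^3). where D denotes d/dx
0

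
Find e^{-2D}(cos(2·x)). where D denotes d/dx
\cos{\left(2 x - 4 \right)}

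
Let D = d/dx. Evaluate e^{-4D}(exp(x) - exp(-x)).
- e^{4 - x} + e^{x - 4}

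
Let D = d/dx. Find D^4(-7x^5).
- 840 x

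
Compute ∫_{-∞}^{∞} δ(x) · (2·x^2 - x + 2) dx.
2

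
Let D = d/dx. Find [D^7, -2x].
-14D^{6}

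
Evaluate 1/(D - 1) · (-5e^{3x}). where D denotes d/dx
- \frac{5 e^{3 x}}{2}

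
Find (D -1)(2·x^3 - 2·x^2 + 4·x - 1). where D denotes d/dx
- 2 x^{3} + 8 x^{2} - 8 x + 5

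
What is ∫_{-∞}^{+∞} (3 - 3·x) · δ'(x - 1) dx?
3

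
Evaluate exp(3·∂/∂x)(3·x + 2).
3 x + 11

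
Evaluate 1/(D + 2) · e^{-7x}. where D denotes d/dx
- \frac{e^{- 7 x}}{5}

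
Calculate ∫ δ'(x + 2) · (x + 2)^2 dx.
0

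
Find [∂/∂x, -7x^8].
- 56 x^{7}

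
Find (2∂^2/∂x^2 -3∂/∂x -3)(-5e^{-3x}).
- 120 e^{- 3 x}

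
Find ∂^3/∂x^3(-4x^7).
- 840 x^{4}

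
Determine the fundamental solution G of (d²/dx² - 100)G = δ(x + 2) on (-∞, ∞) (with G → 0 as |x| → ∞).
-\frac{e^{-10|x + 2|}}{20}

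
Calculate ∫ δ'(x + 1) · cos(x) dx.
- \sin{\left(1 \right)}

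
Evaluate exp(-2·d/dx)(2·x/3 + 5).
\frac{2 x}{3} + \frac{11}{3}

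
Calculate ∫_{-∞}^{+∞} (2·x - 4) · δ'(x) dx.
-2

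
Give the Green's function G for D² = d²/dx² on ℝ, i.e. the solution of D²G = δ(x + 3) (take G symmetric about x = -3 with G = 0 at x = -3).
\frac{|x + 3|}{2}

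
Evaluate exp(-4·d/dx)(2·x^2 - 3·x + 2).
2 x^{2} - 19 x + 46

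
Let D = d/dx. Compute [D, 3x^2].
6 x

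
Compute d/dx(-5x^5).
- 25 x^{4}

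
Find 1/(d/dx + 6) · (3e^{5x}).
\frac{3 e^{5 x}}{11}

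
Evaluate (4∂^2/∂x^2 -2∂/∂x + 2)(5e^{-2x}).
110 e^{- 2 x}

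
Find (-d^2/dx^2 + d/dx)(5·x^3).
15 x \left(x - 2\right)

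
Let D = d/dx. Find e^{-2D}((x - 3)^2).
x^{2} - 10 x + 25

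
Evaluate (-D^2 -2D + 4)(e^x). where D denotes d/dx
e^{x}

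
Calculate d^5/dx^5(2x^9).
30240 x^{4}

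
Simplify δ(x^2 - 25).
\frac{\delta(x - 5) + \delta(x + 5)}{10}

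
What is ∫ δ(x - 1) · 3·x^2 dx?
3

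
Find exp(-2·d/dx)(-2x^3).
- 2 x^{3} + 12 x^{2} - 24 x + 16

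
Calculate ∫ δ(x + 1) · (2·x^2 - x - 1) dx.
2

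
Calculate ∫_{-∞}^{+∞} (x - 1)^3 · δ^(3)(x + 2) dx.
-6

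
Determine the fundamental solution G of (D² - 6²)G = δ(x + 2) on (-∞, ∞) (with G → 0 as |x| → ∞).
-\frac{e^{-6|x + 2|}}{12}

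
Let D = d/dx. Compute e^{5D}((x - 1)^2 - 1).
x^{2} + 8 x + 15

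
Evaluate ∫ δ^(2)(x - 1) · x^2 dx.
2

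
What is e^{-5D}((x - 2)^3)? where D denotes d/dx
x^{3} - 21 x^{2} + 147 x - 343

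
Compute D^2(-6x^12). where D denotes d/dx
- 792 x^{10}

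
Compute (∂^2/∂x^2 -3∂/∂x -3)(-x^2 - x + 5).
3 x^{2} + 9 x - 14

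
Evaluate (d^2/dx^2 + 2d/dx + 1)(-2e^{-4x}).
- 18 e^{- 4 x}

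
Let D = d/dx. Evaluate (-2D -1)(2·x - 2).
- 2 x - 2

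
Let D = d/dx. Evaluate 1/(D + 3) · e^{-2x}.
e^{- 2 x}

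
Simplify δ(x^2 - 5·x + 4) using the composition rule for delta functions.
\frac{\delta(x - 4) + \delta(x - 1)}{3}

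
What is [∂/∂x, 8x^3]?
24 x^{2}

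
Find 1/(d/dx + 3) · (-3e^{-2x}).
- 3 e^{- 2 x}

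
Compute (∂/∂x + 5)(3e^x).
18 e^{x}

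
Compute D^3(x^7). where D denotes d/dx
210 x^{4}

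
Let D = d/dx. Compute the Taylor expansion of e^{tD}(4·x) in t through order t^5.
4 t + 4 x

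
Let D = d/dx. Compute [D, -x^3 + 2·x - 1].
2 - 3 x^{2}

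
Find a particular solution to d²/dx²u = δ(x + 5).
\frac{|x + 5|}{2}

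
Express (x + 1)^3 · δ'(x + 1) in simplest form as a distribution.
0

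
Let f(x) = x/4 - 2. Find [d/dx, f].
\frac{1}{4}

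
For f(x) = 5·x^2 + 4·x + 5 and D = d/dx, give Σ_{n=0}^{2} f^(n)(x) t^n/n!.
5 t^{2} + 2 t \left(5 x + 2\right) + 5 x^{2} + 4 x + 5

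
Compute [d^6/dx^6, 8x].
48\frac{d^{5}}{dx^{5}}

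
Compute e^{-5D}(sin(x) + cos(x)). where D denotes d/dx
\sqrt{2} \cos{\left(- x + \frac{\pi}{4} + 5 \right)}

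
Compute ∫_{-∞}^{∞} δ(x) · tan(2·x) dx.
0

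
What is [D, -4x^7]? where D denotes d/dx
- 28 x^{6}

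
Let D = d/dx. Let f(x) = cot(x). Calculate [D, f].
- \frac{1}{\sin^{2}{\left(x \right)}}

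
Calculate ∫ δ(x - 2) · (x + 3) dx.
5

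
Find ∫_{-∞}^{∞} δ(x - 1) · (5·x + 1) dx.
6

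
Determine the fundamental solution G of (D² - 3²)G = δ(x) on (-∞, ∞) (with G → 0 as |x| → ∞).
-\frac{e^{-3|x|}}{6}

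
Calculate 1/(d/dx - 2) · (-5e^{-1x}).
\frac{5 e^{- x}}{3}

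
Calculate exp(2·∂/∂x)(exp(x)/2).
\frac{e^{x + 2}}{2}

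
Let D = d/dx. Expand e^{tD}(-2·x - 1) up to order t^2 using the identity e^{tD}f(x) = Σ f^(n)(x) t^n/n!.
- 2 t - 2 x - 1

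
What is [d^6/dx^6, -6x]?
-36\frac{d^{5}}{dx^{5}}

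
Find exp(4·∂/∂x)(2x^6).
2 x^{6} + 48 x^{5} + 480 x^{4} + 2560 x^{3} + 7680 x^{2} + 12288 x + 8192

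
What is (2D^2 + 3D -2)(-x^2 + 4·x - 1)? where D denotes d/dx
2 x^{2} - 14 x + 10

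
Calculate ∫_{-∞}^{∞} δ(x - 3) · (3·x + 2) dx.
11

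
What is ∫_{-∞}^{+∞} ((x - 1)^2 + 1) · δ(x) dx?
2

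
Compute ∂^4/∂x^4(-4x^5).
- 480 x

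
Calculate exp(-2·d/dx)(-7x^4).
- 7 x^{4} + 56 x^{3} - 168 x^{2} + 224 x - 112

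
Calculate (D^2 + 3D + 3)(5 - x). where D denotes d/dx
12 - 3 x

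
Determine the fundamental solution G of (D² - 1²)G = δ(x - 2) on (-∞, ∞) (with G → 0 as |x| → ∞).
-\frac{e^{-|x - 2|}}{2}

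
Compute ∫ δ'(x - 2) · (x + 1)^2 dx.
-6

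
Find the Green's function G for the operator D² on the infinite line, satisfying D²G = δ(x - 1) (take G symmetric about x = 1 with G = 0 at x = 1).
\frac{|x - 1|}{2}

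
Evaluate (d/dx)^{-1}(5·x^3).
\frac{5 x^{4}}{4}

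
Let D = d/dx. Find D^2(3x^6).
90 x^{4}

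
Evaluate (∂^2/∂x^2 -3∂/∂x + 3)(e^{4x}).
7 e^{4 x}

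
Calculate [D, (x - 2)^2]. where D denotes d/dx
2 x - 4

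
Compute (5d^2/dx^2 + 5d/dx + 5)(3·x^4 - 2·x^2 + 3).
15 x^{4} + 60 x^{3} + 170 x^{2} - 20 x - 5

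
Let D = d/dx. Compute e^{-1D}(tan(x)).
\tan{\left(x - 1 \right)}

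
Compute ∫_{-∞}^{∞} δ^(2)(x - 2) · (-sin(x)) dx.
\sin{\left(2 \right)}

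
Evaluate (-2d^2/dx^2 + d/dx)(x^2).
2 x - 4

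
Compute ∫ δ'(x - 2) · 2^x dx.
- \log{\left(16 \right)}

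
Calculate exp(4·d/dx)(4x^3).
4 x^{3} + 48 x^{2} + 192 x + 256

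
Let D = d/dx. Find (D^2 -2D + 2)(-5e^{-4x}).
- 130 e^{- 4 x}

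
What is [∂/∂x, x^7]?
7 x^{6}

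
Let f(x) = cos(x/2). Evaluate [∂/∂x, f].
- \frac{\sin{\left(\frac{x}{2} \right)}}{2}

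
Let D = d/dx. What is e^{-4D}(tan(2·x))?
\tan{\left(2 x - 8 \right)}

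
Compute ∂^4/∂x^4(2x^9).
6048 x^{5}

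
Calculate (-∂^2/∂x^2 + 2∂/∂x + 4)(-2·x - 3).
- 8 x - 16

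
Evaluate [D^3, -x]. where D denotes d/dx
-3D^{2}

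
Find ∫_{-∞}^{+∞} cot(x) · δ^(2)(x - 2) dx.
\frac{2 \cot{\left(2 \right)}}{\sin^{2}{\left(2 \right)}}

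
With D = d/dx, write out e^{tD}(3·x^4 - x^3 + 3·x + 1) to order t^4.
3 t^{4} + t^{3} \left(12 x - 1\right) + 3 t^{2} x \left(6 x - 1\right) + 3 t \left(4 x^{3} - x^{2} + 1\right) + 3 x^{4} - x^{3} + 3 x + 1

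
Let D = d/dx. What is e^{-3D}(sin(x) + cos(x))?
\sqrt{2} \cos{\left(- x + \frac{\pi}{4} + 3 \right)}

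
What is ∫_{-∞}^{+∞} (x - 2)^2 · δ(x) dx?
4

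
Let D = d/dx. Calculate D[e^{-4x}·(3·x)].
3 \left(1 - 4 x\right) e^{- 4 x}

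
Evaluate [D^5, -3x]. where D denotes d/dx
-15D^{4}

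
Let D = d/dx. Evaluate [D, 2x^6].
12 x^{5}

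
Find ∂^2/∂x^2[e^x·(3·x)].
3 \left(x + 2\right) e^{x}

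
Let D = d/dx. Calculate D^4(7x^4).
168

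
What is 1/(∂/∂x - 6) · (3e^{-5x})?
- \frac{3 e^{- 5 x}}{11}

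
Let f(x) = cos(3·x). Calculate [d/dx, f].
- 3 \sin{\left(3 x \right)}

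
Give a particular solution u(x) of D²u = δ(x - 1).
\frac{|x - 1|}{2}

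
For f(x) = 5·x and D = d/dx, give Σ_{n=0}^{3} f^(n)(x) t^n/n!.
5 t + 5 x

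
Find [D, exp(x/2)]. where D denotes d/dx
\frac{e^{\frac{x}{2}}}{2}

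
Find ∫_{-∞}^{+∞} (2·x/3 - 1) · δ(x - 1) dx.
- \frac{1}{3}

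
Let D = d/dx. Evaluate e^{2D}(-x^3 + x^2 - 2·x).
- x^{3} - 5 x^{2} - 10 x - 8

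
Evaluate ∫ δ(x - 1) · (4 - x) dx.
3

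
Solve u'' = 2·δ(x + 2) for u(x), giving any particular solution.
|x + 2|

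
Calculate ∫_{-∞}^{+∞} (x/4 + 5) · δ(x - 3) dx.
\frac{23}{4}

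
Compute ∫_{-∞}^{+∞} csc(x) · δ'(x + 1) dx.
\cot{\left(1 \right)} \csc{\left(1 \right)}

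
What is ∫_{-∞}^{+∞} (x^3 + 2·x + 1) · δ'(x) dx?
-2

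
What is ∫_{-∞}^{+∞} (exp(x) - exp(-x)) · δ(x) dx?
0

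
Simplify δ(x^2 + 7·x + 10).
\frac{\delta(x + 2) + \delta(x + 5)}{3}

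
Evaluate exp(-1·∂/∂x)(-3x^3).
- 3 x^{3} + 9 x^{2} - 9 x + 3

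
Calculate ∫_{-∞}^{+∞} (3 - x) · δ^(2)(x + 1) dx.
0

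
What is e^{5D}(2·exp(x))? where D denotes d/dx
2 e^{x + 5}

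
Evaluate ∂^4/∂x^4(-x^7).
- 840 x^{3}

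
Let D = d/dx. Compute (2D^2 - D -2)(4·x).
- 8 x - 4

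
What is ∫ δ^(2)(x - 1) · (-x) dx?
0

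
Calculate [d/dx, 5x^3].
15 x^{2}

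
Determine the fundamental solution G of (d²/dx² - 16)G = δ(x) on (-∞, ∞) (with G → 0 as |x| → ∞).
-\frac{e^{-4|x|}}{8}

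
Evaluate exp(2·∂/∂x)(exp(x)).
e^{x + 2}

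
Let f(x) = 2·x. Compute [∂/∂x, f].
2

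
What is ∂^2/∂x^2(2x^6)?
60 x^{4}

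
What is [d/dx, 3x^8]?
24 x^{7}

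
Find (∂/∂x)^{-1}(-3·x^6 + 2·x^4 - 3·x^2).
- \frac{3 x^{7}}{7} + \frac{2 x^{5}}{5} - x^{3}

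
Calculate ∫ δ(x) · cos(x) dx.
1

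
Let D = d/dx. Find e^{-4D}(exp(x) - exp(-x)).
- e^{4 - x} + e^{x - 4}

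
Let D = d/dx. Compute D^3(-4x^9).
- 2016 x^{6}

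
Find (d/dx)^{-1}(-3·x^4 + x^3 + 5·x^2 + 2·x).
- \frac{3 x^{5}}{5} + \frac{x^{4}}{4} + \frac{5 x^{3}}{3} + x^{2}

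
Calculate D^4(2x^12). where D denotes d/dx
23760 x^{8}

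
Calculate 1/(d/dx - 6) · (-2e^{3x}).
\frac{2 e^{3 x}}{3}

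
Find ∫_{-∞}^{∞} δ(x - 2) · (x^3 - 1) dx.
7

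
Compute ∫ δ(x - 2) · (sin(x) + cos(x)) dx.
\cos{\left(2 \right)} + \sin{\left(2 \right)}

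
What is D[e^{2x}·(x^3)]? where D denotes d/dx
x^{2} \left(2 x + 3\right) e^{2 x}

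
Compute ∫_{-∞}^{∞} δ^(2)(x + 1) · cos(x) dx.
- \cos{\left(1 \right)}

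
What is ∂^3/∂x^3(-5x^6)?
- 600 x^{3}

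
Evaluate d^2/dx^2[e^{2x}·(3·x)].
12 \left(x + 1\right) e^{2 x}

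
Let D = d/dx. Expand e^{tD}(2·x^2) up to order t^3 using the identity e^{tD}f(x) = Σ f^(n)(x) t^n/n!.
2 t^{2} + 4 t x + 2 x^{2}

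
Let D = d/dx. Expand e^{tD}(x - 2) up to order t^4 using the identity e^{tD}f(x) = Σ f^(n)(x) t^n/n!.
t + x - 2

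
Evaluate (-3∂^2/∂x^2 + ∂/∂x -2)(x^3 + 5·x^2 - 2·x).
- 2 x^{3} - 7 x^{2} - 4 x - 32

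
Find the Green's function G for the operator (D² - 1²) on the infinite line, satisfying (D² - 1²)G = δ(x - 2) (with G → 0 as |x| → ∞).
-\frac{e^{-|x - 2|}}{2}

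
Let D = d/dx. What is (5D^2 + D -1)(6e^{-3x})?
246 e^{- 3 x}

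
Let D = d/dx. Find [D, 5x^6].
30 x^{5}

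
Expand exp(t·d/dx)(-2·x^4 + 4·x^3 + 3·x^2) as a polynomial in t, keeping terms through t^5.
- 2 t^{4} + t^{3} \left(4 - 8 x\right) + t^{2} \left(- 12 x^{2} + 12 x + 3\right) + 2 t x \left(- 4 x^{2} + 6 x + 3\right) - 2 x^{4} + 4 x^{3} + 3 x^{2}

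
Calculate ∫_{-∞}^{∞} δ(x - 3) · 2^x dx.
8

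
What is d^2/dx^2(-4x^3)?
- 24 x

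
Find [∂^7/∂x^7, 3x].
21\frac{d^{6}}{dx^{6}}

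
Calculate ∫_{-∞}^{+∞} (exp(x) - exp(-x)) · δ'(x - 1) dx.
- 2 \cosh{\left(1 \right)}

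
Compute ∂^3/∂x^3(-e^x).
- e^{x}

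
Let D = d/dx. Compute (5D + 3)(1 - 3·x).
- 9 x - 12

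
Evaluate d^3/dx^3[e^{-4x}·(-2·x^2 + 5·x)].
32 \left(4 x^{2} - 16 x + 9\right) e^{- 4 x}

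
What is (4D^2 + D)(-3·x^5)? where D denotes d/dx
15 x^{3} \left(- x - 16\right)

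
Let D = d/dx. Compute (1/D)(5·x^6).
\frac{5 x^{7}}{7}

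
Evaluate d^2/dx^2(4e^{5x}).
100 e^{5 x}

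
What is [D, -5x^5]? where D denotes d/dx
- 25 x^{4}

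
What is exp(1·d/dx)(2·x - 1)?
2 x + 1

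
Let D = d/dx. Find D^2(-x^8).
- 56 x^{6}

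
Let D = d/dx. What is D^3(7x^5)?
420 x^{2}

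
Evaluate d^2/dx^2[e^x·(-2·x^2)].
2 \left(- x^{2} - 4 x - 2\right) e^{x}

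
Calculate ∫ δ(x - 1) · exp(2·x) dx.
e^{2}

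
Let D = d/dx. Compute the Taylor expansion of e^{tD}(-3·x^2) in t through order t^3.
- 3 t^{2} - 6 t x - 3 x^{2}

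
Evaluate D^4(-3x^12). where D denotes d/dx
- 35640 x^{8}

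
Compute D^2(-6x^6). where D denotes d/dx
- 180 x^{4}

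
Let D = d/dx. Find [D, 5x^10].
50 x^{9}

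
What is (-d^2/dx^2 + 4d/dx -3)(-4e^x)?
0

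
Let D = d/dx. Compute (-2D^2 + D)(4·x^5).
20 x^{3} \left(x - 8\right)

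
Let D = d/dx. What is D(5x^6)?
30 x^{5}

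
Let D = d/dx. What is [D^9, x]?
9D^{8}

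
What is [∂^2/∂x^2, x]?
2\frac{d}{dx}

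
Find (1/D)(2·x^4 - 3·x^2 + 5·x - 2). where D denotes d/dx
\frac{2 x^{5}}{5} - x^{3} + \frac{5 x^{2}}{2} - 2 x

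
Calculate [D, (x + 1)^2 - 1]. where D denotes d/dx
2 x + 2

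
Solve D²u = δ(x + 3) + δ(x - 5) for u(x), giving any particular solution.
\frac{|x + 3|}{2} + \frac{|x - 5|}{2}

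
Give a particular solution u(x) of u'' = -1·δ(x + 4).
-\frac{|x + 4|}{2}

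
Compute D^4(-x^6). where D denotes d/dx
- 360 x^{2}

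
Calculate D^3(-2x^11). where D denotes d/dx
- 1980 x^{8}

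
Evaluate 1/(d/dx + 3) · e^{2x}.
\frac{e^{2 x}}{5}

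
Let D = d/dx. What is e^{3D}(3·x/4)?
\frac{3 x}{4} + \frac{9}{4}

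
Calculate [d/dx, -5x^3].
- 15 x^{2}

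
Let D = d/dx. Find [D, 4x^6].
24 x^{5}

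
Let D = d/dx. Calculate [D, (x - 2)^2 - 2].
2 x - 4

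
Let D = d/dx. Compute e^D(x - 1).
x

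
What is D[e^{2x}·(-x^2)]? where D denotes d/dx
2 x \left(- x - 1\right) e^{2 x}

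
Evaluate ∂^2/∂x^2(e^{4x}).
16 e^{4 x}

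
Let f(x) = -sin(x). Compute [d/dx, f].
- \cos{\left(x \right)}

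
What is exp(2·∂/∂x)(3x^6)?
3 x^{6} + 36 x^{5} + 180 x^{4} + 480 x^{3} + 720 x^{2} + 576 x + 192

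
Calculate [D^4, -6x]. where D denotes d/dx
-24D^{3}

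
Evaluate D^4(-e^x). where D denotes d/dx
- e^{x}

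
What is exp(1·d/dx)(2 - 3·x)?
- 3 x - 1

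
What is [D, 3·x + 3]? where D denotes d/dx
3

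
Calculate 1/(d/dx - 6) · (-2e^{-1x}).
\frac{2 e^{- x}}{7}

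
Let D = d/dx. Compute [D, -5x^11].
- 55 x^{10}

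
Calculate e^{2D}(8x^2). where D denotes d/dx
8 x^{2} + 32 x + 32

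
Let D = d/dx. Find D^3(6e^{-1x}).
- 6 e^{- x}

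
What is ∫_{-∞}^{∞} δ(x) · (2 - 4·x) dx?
2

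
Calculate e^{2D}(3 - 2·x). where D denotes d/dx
- 2 x - 1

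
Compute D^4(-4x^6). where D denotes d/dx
- 1440 x^{2}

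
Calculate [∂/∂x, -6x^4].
- 24 x^{3}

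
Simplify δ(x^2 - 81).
\frac{\delta(x - 9) + \delta(x + 9)}{18}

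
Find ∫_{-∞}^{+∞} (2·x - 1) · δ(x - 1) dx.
1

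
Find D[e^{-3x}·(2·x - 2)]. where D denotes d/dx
2 \left(4 - 3 x\right) e^{- 3 x}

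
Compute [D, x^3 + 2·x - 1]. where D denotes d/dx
3 x^{2} + 2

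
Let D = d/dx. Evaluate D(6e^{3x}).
18 e^{3 x}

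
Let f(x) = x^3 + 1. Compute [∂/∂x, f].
3 x^{2}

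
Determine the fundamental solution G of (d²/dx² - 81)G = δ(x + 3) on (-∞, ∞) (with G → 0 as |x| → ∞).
-\frac{e^{-9|x + 3|}}{18}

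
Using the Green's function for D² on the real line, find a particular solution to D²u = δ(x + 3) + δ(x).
\frac{|x + 3|}{2} + \frac{|x|}{2}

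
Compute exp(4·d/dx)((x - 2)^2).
x^{2} + 4 x + 4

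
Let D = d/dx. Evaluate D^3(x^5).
60 x^{2}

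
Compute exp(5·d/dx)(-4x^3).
- 4 x^{3} - 60 x^{2} - 300 x - 500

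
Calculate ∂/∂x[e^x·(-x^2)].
x \left(- x - 2\right) e^{x}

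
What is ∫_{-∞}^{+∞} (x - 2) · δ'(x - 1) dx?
-1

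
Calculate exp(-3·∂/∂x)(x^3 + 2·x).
x^{3} - 9 x^{2} + 29 x - 33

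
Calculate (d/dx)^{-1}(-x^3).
- \frac{x^{4}}{4}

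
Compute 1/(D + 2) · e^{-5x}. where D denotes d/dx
- \frac{e^{- 5 x}}{3}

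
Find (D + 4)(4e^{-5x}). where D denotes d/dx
- 4 e^{- 5 x}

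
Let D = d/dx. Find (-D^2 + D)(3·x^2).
6 x - 6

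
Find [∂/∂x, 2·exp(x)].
2 e^{x}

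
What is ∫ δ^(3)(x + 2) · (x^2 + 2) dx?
0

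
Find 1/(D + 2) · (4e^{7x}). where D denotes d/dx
\frac{4 e^{7 x}}{9}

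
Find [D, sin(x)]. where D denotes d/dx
\cos{\left(x \right)}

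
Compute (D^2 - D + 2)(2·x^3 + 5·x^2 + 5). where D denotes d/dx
4 x^{3} + 4 x^{2} + 2 x + 20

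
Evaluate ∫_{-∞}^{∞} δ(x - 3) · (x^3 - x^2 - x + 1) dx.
16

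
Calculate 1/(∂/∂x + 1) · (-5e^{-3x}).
\frac{5 e^{- 3 x}}{2}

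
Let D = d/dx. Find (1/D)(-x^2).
- \frac{x^{3}}{3}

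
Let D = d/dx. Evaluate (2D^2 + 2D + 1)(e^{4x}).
41 e^{4 x}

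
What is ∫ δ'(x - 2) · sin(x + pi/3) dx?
- \cos{\left(\frac{\pi}{3} + 2 \right)}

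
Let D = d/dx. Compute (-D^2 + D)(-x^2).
2 - 2 x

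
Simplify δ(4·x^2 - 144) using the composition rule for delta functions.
\frac{\delta(x - 6) + \delta(x + 6)}{48}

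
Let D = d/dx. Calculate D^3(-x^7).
- 210 x^{4}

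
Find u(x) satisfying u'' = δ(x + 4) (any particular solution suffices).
\frac{|x + 4|}{2}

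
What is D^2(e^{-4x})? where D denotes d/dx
16 e^{- 4 x}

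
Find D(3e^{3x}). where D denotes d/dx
9 e^{3 x}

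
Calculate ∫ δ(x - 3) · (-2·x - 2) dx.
-8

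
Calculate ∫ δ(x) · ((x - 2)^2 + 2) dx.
6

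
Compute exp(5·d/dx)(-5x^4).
- 5 x^{4} - 100 x^{3} - 750 x^{2} - 2500 x - 3125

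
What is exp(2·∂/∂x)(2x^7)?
2 x^{7} + 28 x^{6} + 168 x^{5} + 560 x^{4} + 1120 x^{3} + 1344 x^{2} + 896 x + 256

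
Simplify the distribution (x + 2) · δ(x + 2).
0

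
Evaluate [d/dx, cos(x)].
- \sin{\left(x \right)}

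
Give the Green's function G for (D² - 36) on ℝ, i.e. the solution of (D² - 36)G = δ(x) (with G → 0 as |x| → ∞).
-\frac{e^{-6|x|}}{12}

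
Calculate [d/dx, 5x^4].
20 x^{3}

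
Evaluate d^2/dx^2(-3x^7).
- 126 x^{5}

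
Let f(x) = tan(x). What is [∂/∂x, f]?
\frac{1}{\cos^{2}{\left(x \right)}}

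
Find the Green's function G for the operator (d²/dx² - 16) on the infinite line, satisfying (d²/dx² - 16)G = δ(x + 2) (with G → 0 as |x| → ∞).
-\frac{e^{-4|x + 2|}}{8}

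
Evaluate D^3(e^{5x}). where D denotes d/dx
125 e^{5 x}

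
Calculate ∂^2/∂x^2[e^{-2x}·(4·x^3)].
8 x \left(2 x^{2} - 6 x + 3\right) e^{- 2 x}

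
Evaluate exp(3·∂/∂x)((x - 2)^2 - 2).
x^{2} + 2 x - 1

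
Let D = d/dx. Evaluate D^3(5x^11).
4950 x^{8}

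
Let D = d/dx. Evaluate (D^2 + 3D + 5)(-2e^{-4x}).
- 18 e^{- 4 x}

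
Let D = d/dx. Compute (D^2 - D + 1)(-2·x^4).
2 x^{2} \left(- x^{2} + 4 x - 12\right)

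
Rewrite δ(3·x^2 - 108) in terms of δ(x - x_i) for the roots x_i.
\frac{\delta(x - 6) + \delta(x + 6)}{36}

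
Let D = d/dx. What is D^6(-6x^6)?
-4320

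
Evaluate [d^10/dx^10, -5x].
-50\frac{d^{9}}{dx^{9}}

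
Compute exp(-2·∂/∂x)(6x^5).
6 x^{5} - 60 x^{4} + 240 x^{3} - 480 x^{2} + 480 x - 192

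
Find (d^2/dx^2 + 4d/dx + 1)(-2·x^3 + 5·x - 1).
- 2 x^{3} - 24 x^{2} - 7 x + 19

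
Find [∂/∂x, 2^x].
2^{x} \log{\left(2 \right)}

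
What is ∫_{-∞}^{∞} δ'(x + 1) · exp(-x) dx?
e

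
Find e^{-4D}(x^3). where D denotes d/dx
x^{3} - 12 x^{2} + 48 x - 64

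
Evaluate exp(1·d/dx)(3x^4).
3 x^{4} + 12 x^{3} + 18 x^{2} + 12 x + 3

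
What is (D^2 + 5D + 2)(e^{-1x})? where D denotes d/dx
- 2 e^{- x}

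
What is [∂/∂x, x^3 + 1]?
3 x^{2}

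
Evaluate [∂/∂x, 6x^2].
12 x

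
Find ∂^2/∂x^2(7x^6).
210 x^{4}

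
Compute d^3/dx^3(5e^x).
5 e^{x}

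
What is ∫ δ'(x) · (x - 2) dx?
-1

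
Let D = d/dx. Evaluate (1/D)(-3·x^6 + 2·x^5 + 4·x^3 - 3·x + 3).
- \frac{3 x^{7}}{7} + \frac{x^{6}}{3} + x^{4} - \frac{3 x^{2}}{2} + 3 x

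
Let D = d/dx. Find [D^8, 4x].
32D^{7}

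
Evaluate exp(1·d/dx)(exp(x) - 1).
e^{x + 1} - 1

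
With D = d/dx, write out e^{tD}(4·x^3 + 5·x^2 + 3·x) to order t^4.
4 t^{3} + t^{2} \left(12 x + 5\right) + t \left(12 x^{2} + 10 x + 3\right) + 4 x^{3} + 5 x^{2} + 3 x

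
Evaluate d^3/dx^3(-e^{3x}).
- 27 e^{3 x}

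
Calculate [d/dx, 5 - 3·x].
-3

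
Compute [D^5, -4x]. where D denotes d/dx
-20D^{4}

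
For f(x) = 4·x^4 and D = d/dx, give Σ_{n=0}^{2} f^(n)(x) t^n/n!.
4 x^{2} \left(6 t^{2} + 4 t x + x^{2}\right)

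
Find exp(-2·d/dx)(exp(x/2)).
e^{\frac{x}{2} - 1}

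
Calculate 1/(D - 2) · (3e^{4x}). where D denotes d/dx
\frac{3 e^{4 x}}{2}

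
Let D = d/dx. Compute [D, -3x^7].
- 21 x^{6}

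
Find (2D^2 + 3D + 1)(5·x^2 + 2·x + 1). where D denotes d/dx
5 x^{2} + 32 x + 27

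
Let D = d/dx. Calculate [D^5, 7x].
35D^{4}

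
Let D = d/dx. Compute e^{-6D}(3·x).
3 x - 18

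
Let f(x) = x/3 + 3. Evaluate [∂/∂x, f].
\frac{1}{3}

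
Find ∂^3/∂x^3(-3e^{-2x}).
24 e^{- 2 x}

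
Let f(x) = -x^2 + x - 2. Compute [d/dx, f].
1 - 2 x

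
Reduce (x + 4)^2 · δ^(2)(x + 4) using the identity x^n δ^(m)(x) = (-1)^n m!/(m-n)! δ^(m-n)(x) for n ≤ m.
2\delta(x + 4)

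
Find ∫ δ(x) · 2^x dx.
1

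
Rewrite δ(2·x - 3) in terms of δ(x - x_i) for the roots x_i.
\frac{\delta(x - 3/2)}{2}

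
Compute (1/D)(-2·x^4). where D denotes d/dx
- \frac{2 x^{5}}{5}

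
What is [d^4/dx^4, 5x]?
20\frac{d^{3}}{dx^{3}}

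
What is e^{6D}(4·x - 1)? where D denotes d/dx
4 x + 23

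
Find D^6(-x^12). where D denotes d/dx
- 665280 x^{6}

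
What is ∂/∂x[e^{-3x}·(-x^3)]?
3 x^{2} \left(x - 1\right) e^{- 3 x}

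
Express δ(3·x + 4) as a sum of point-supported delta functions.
\frac{\delta(x + 4/3)}{3}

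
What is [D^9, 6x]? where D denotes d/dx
54D^{8}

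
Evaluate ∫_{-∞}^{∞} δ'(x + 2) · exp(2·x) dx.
- \frac{2}{e^{4}}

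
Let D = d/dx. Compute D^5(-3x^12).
- 285120 x^{7}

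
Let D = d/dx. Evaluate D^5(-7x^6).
- 5040 x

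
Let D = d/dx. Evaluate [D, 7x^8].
56 x^{7}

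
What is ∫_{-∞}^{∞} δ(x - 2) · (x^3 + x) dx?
10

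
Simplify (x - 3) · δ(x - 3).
0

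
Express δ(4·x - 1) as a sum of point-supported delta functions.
\frac{\delta(x - 1/4)}{4}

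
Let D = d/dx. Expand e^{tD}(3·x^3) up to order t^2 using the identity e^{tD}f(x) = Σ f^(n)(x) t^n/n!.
3 x \left(3 t^{2} + 3 t x + x^{2}\right)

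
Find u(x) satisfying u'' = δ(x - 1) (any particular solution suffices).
\frac{|x - 1|}{2}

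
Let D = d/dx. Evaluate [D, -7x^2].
- 14 x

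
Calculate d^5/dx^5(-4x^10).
- 120960 x^{5}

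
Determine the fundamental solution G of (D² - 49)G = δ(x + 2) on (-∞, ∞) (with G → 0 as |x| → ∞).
-\frac{e^{-7|x + 2|}}{14}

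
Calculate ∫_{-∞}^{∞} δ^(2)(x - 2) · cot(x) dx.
\frac{2 \cot{\left(2 \right)}}{\sin^{2}{\left(2 \right)}}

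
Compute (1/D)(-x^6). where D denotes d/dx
- \frac{x^{7}}{7}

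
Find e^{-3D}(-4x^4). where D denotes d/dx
- 4 x^{4} + 48 x^{3} - 216 x^{2} + 432 x - 324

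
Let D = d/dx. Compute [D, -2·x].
-2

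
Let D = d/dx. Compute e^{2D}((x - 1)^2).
x^{2} + 2 x + 1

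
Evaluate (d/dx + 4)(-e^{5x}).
- 9 e^{5 x}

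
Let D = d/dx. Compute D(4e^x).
4 e^{x}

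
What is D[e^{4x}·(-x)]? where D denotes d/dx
\left(- 4 x - 1\right) e^{4 x}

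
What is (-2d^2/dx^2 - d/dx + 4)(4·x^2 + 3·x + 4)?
16 x^{2} + 4 x - 3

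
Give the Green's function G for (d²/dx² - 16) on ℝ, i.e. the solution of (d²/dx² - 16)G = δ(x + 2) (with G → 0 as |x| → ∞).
-\frac{e^{-4|x + 2|}}{8}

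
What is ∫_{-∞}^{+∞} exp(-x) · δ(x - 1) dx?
e^{-1}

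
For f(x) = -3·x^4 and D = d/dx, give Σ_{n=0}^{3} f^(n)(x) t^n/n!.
3 x \left(- 4 t^{3} - 6 t^{2} x - 4 t x^{2} - x^{3}\right)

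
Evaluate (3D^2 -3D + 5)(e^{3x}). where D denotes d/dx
23 e^{3 x}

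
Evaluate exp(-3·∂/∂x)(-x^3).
- x^{3} + 9 x^{2} - 27 x + 27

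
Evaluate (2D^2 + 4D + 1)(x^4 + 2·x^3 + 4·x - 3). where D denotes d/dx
x^{4} + 18 x^{3} + 48 x^{2} + 28 x + 13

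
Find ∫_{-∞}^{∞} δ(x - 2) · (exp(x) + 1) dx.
1 + e^{2}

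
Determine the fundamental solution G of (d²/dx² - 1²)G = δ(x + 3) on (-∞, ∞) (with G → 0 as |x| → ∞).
-\frac{e^{-|x + 3|}}{2}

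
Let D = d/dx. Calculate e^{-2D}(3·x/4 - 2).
\frac{3 x}{4} - \frac{7}{2}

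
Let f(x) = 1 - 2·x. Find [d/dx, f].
-2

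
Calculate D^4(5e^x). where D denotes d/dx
5 e^{x}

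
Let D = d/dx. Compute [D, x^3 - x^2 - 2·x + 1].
3 x^{2} - 2 x - 2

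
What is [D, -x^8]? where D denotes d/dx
- 8 x^{7}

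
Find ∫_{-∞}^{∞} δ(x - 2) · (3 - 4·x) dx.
-5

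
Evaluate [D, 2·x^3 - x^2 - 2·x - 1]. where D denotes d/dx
6 x^{2} - 2 x - 2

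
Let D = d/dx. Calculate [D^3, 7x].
21D^{2}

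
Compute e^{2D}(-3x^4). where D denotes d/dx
- 3 x^{4} - 24 x^{3} - 72 x^{2} - 96 x - 48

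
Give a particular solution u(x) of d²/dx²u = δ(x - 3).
\frac{|x - 3|}{2}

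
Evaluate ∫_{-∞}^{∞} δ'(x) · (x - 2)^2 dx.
4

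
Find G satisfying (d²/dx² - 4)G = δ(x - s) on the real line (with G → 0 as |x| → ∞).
-\frac{e^{-2|x-s|}}{4}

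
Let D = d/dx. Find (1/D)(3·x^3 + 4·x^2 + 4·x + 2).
\frac{3 x^{4}}{4} + \frac{4 x^{3}}{3} + 2 x^{2} + 2 x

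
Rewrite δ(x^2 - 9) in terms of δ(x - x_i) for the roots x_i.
\frac{\delta(x - 3) + \delta(x + 3)}{6}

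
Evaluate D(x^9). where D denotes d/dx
9 x^{8}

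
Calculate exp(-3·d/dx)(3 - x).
6 - x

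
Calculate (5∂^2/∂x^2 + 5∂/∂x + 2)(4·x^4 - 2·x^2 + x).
8 x^{4} + 80 x^{3} + 236 x^{2} - 18 x - 15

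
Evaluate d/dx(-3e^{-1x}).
3 e^{- x}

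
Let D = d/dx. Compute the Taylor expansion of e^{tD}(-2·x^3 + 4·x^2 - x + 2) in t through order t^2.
t^{2} \left(4 - 6 x\right) - t \left(6 x^{2} - 8 x + 1\right) - 2 x^{3} + 4 x^{2} - x + 2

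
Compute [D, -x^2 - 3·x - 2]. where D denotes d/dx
- 2 x - 3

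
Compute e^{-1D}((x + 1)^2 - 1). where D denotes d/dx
x^{2} - 1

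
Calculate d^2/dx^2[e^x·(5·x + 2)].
\left(5 x + 12\right) e^{x}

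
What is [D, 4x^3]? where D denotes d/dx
12 x^{2}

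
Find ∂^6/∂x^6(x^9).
60480 x^{3}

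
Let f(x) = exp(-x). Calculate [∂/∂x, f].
- e^{- x}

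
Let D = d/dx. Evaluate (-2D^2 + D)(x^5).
5 x^{3} \left(x - 8\right)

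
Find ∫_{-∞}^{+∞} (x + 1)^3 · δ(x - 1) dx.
8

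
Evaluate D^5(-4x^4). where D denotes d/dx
0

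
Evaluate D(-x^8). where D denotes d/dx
- 8 x^{7}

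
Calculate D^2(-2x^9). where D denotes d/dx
- 144 x^{7}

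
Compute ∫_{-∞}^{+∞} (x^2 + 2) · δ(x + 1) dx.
3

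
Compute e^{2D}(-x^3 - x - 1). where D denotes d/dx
- x^{3} - 6 x^{2} - 13 x - 11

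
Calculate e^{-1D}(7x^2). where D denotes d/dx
7 x^{2} - 14 x + 7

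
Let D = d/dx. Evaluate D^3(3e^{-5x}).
- 375 e^{- 5 x}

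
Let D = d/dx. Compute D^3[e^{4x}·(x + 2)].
\left(64 x + 176\right) e^{4 x}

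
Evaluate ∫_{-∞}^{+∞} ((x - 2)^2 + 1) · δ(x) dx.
5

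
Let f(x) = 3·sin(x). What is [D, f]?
3 \cos{\left(x \right)}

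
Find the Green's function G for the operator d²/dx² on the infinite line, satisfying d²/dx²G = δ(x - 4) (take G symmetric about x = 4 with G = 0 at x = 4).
\frac{|x - 4|}{2}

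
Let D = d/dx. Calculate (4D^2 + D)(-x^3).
3 x \left(- x - 8\right)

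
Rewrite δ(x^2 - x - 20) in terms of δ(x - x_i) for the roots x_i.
\frac{\delta(x - 5) + \delta(x + 4)}{9}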